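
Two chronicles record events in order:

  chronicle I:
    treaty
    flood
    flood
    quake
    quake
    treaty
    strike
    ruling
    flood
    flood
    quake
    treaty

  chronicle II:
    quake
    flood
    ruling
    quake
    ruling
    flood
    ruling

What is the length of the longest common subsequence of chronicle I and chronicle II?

4

One common subsequence of length 4: flood at chronicle I[2]=chronicle II[2]; then quake at chronicle I[5]=chronicle II[4]; then ruling at chronicle I[8]=chronicle II[5]; then flood at chronicle I[9]=chronicle II[6]. The LCS DP gives dp[12][7] = 4, so this is optimal.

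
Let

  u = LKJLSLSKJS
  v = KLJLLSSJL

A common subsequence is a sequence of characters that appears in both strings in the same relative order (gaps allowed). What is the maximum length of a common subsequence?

6

One common subsequence of length 6: L (u #1, v #2), J (u #3, v #3), L (u #4, v #5), S (u #5, v #6), S (u #7, v #7), J (u #9, v #8). The LCS DP gives dp[10][9] = 6, so this is optimal.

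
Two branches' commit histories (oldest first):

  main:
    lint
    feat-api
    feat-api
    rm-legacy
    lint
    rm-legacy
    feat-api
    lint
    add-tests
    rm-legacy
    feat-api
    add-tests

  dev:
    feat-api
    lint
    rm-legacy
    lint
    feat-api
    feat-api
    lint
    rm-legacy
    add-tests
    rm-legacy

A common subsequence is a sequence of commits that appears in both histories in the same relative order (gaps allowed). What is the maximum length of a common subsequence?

One common subsequence of length 7: lint (main #1, dev #4); then feat-api (main #2, dev #5); then feat-api (main #3, dev #6); then lint (main #5, dev #7); then rm-legacy (main #6, dev #8); then add-tests (main #9, dev #9); then rm-legacy (main #10, dev #10). dp[12][10] = 7 confirms this is the maximum.

7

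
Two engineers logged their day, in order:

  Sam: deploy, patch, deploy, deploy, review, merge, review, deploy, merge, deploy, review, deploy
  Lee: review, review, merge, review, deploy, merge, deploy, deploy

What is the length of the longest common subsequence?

Match review at Sam[5]=Lee[2] → merge at Sam[6]=Lee[3] → review at Sam[7]=Lee[4] → deploy at Sam[8]=Lee[5] → merge at Sam[9]=Lee[6] → deploy at Sam[10]=Lee[7] → deploy at Sam[12]=Lee[8] — 7 tasks in the same relative order in both. The LCS DP gives dp[12][8] = 7, so this is optimal.

7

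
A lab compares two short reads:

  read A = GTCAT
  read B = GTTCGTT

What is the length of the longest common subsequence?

4

Taking G (read A #1, read B #1) → T (read A #2, read B #3) → C (read A #3, read B #4) → T (read A #5, read B #7) gives a common subsequence of length 4. Since dp[5][7] = 4, nothing longer is possible.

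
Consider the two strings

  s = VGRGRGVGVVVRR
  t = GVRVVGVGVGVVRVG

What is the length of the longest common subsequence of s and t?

Pick V at s[1]=t[2], then R at s[3]=t[3], then G at s[4]=t[6], then G at s[6]=t[8], then V at s[7]=t[9], then G at s[8]=t[10], then V at s[9]=t[11], then V at s[10]=t[12], then V at s[11]=t[14]; all 9 characters appear in both, in order. The LCS DP gives dp[13][15] = 9, so this is optimal.

9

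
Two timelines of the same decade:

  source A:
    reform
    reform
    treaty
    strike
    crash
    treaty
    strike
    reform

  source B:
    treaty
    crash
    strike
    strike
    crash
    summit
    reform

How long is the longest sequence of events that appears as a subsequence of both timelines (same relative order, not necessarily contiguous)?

Taking treaty [3,1] → strike [4,4] → crash [5,5] → reform [8,7] gives a common subsequence of length 4. The LCS DP gives dp[8][7] = 4, so this is optimal.

4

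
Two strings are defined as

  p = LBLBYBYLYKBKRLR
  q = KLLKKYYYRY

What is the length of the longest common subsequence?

6

Let dp[i][j] be the LCS length of the first i characters of p and the first j characters of q. dp[i][j] = dp[i-1][j-1]+1 when the i-th and j-th characters match, else max(dp[i-1][j], dp[i][j-1]).
    ·  K  L  L  K  K  Y  Y  Y  R  Y
 ·  0  0  0  0  0  0  0  0  0  0  0
 L  0  0  1  1  1  1  1  1  1  1  1
 B  0  0  1  1  1  1  1  1  1  1  1
 L  0  0  1  2  2  2  2  2  2  2  2
 B  0  0  1  2  2  2  2  2  2  2  2
 Y  0  0  1  2  2  2  3  3  3  3  3
 B  0  0  1  2  2  2  3  3  3  3  3
 Y  0  0  1  2  2  2  3  4  4  4  4
 L  0  0  1  2  2  2  3  4  4  4  4
 Y  0  0  1  2  2  2  3  4  5  5  5
 K  0  1  1  2  3  3  3  4  5  5  5
 B  0  1  1  2  3  3  3  4  5  5  5
 K  0  1  1  2  3  4  4  4  5  5  5
 R  0  1  1  2  3  4  4  4  5  6  6
 L  0  1  2  2  3  4  4  4  5  6  6
 R  0  1  2  2  3  4  4  4  5  6  6
dp[15][10] = 6. One LCS (by backtracking along matches): LLYYYR.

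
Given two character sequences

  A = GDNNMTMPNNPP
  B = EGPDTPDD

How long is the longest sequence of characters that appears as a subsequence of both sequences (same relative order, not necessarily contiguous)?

4

One common subsequence of length 4: G at A[1]=B[2] → D at A[2]=B[4] → T at A[6]=B[5] → P at A[8]=B[6]. The LCS DP gives dp[12][8] = 4, so this is optimal.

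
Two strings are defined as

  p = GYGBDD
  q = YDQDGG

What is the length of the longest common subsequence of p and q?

3

Let dp[i][j] be the LCS length of the first i characters of p and the first j characters of q. dp[i][j] = dp[i-1][j-1]+1 when the i-th and j-th characters match, else max(dp[i-1][j], dp[i][j-1]).
    ·  Y  D  Q  D  G  G
 ·  0  0  0  0  0  0  0
 G  0  0  0  0  0  1  1
 Y  0  1  1  1  1  1  1
 G  0  1  1  1  1  2  2
 B  0  1  1  1  1  2  2
 D  0  1  2  2  2  2  2
 D  0  1  2  2  3  3  3
dp[6][6] = 3. One LCS (by backtracking along matches): YDD.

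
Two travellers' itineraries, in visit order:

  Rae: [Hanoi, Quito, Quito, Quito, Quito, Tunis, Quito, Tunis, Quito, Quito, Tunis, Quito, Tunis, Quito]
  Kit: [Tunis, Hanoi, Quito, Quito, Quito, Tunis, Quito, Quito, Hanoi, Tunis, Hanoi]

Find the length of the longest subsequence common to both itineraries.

8

Match Hanoi [1,2], Quito [3,3], Quito [4,4], Quito [5,5], Tunis [6,6], Quito [7,7], Quito [9,8], Tunis [11,10] — 8 stops in the same relative order in both, and the DP table's final entry dp[14][11] is also 8, so no common subsequence is longer.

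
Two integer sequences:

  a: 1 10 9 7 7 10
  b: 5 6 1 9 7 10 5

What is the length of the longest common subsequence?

4

Let dp[i][j] be the LCS length of the first i values of a and the first j values of b. dp[i][j] = dp[i-1][j-1]+1 when the i-th and j-th values match, else max(dp[i-1][j], dp[i][j-1]).
    ·  5  6  1  9  7 10  5
 ·  0  0  0  0  0  0  0  0
 1  0  0  0  1  1  1  1  1
10  0  0  0  1  1  1  2  2
 9  0  0  0  1  2  2  2  2
 7  0  0  0  1  2  3  3  3
 7  0  0  0  1  2  3  3  3
10  0  0  0  1  2  3  4  4
dp[6][7] = 4. One LCS (by backtracking along matches): 1, 9, 7, 10.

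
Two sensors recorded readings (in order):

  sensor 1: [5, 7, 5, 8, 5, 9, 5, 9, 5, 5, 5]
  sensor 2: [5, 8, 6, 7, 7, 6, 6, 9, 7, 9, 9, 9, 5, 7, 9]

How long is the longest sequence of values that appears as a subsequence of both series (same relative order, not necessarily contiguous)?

5

One common subsequence of length 5: 5 [1,1], then 7 [2,9], then 9 [6,12], then 5 [7,13], then 9 [8,15]. dp[11][15] = 5 confirms this is the maximum.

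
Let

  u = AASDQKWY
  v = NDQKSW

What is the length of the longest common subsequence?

Pick D (u #4, v #2) → Q (u #5, v #3) → K (u #6, v #4) → W (u #7, v #6); all 4 characters appear in both, in order. The LCS DP gives dp[8][6] = 4, so this is optimal.

4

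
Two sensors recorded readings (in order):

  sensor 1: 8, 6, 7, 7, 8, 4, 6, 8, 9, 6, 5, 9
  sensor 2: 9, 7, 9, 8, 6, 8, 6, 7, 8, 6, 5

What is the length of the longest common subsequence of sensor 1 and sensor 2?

7

Match 8 (sensor 1 #1, sensor 2 #4) → 6 (sensor 1 #2, sensor 2 #5) → 8 (sensor 1 #5, sensor 2 #6) → 6 (sensor 1 #7, sensor 2 #7) → 8 (sensor 1 #8, sensor 2 #9) → 6 (sensor 1 #10, sensor 2 #10) → 5 (sensor 1 #11, sensor 2 #11) — 7 values in the same relative order in both. Since dp[12][11] = 7, nothing longer is possible.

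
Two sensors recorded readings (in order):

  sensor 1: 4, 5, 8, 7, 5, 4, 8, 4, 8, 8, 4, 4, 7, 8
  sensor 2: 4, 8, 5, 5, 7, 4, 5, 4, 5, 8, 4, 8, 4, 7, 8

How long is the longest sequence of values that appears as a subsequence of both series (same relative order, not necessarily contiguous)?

11

One common subsequence of length 11: 4 (sensor 1 #1, sensor 2 #1); then 5 (sensor 1 #2, sensor 2 #4); then 7 (sensor 1 #4, sensor 2 #5); then 5 (sensor 1 #5, sensor 2 #7); then 4 (sensor 1 #6, sensor 2 #8); then 8 (sensor 1 #7, sensor 2 #10); then 4 (sensor 1 #8, sensor 2 #11); then 8 (sensor 1 #10, sensor 2 #12); then 4 (sensor 1 #12, sensor 2 #13); then 7 (sensor 1 #13, sensor 2 #14); then 8 (sensor 1 #14, sensor 2 #15). Since dp[14][15] = 11, nothing longer is possible.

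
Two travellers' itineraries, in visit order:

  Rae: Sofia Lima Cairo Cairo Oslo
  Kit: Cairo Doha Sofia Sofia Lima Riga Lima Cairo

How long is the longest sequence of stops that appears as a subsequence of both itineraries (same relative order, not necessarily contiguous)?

3

Taking Sofia (Rae #1, Kit #4), Lima (Rae #2, Kit #7), Cairo (Rae #4, Kit #8) gives a common subsequence of length 3. dp[5][8] = 3 confirms this is the maximum.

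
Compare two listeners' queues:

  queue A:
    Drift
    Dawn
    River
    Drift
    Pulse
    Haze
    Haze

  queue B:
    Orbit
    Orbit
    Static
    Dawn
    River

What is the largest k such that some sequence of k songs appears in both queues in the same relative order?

Taking Dawn at queue A[2]=queue B[4]; then River at queue A[3]=queue B[5] gives a common subsequence of length 2. Since dp[7][5] = 2, nothing longer is possible.

2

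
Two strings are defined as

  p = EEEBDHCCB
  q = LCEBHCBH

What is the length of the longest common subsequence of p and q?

Taking E [3,3]; then B [4,4]; then H [6,5]; then C [8,6]; then B [9,7] gives a common subsequence of length 5. Since dp[9][8] = 5, nothing longer is possible.

5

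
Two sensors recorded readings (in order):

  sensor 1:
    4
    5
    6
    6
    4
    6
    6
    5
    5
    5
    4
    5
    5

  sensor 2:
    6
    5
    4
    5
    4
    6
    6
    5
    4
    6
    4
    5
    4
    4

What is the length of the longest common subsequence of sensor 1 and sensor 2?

8

Pick 4 (sensor 1 #1, sensor 2 #3) → 5 (sensor 1 #2, sensor 2 #4) → 6 (sensor 1 #3, sensor 2 #6) → 6 (sensor 1 #4, sensor 2 #7) → 4 (sensor 1 #5, sensor 2 #9) → 6 (sensor 1 #6, sensor 2 #10) → 5 (sensor 1 #8, sensor 2 #12) → 4 (sensor 1 #11, sensor 2 #14); all 8 values appear in both, in order. dp[13][14] = 8 confirms this is the maximum.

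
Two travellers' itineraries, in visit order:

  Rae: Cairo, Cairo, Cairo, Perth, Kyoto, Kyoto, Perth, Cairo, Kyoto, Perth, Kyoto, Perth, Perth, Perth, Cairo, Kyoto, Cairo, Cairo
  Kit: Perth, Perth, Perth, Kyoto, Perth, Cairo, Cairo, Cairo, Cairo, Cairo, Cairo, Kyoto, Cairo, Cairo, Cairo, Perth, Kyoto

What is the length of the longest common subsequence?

9

Match Perth at Rae[4]=Kit[1]; then Perth at Rae[7]=Kit[2]; then Perth at Rae[10]=Kit[3]; then Kyoto at Rae[11]=Kit[4]; then Perth at Rae[12]=Kit[5]; then Cairo at Rae[15]=Kit[11]; then Kyoto at Rae[16]=Kit[12]; then Cairo at Rae[17]=Kit[14]; then Cairo at Rae[18]=Kit[15] — 9 stops in the same relative order in both. dp[18][17] = 9 confirms this is the maximum.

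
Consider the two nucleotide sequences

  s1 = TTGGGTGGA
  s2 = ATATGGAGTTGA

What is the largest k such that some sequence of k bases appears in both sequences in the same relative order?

8

Let dp[i][j] be the LCS length of the first i bases of s1 and the first j bases of s2. dp[i][j] = dp[i-1][j-1]+1 when the i-th and j-th bases match, else max(dp[i-1][j], dp[i][j-1]).
    ·  A  T  A  T  G  G  A  G  T  T  G  A
 ·  0  0  0  0  0  0  0  0  0  0  0  0  0
 T  0  0  1  1  1  1  1  1  1  1  1  1  1
 T  0  0  1  1  2  2  2  2  2  2  2  2  2
 G  0  0  1  1  2  3  3  3  3  3  3  3  3
 G  0  0  1  1  2  3  4  4  4  4  4  4  4
 G  0  0  1  1  2  3  4  4  5  5  5  5  5
 T  0  0  1  1  2  3  4  4  5  6  6  6  6
 G  0  0  1  1  2  3  4  4  5  6  6  7  7
 G  0  0  1  1  2  3  4  4  5  6  6  7  7
 A  0  1  1  2  2  3  4  5  5  6  6  7  8
dp[9][12] = 8. One LCS (by backtracking along matches): TTGGGTGA.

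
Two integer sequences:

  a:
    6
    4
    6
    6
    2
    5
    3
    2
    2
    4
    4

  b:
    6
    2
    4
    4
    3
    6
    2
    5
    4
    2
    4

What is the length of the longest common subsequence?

Match 6 at a[1]=b[1]; then 4 at a[2]=b[4]; then 6 at a[4]=b[6]; then 2 at a[5]=b[7]; then 5 at a[6]=b[8]; then 2 at a[9]=b[10]; then 4 at a[11]=b[11] — 7 values in the same relative order in both, and the DP table's final entry dp[11][11] is also 7, so no common subsequence is longer.

7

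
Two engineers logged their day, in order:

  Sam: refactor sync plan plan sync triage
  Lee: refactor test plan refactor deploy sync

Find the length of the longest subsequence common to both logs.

3

Taking refactor [1,1]; then plan [3,3]; then sync [5,6] gives a common subsequence of length 3. dp[6][6] = 3 confirms this is the maximum.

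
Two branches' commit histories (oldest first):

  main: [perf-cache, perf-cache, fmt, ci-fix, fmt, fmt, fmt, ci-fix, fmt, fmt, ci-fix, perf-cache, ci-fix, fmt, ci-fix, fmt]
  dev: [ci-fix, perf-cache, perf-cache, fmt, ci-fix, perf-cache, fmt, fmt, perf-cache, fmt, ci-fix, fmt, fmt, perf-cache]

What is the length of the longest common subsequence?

Match perf-cache at main[1]=dev[2], perf-cache at main[2]=dev[3], fmt at main[3]=dev[4], ci-fix at main[4]=dev[5], fmt at main[5]=dev[7], fmt at main[6]=dev[8], fmt at main[7]=dev[10], ci-fix at main[8]=dev[11], fmt at main[9]=dev[12], fmt at main[10]=dev[13], perf-cache at main[12]=dev[14] — 11 commits in the same relative order in both. The LCS DP gives dp[16][14] = 11, so this is optimal.

11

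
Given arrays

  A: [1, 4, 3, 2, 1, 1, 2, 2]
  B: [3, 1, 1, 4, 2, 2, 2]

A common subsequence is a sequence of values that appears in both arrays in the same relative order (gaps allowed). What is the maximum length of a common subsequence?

5

Taking 1 at A[1]=B[3], then 4 at A[2]=B[4], then 2 at A[4]=B[5], then 2 at A[7]=B[6], then 2 at A[8]=B[7] gives a common subsequence of length 5, and the DP table's final entry dp[8][7] is also 5, so no common subsequence is longer.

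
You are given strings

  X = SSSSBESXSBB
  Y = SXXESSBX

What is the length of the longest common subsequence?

Let dp[i][j] be the LCS length of the first i characters of X and the first j characters of Y. dp[i][j] = dp[i-1][j-1]+1 when the i-th and j-th characters match, else max(dp[i-1][j], dp[i][j-1]).
    ·  S  X  X  E  S  S  B  X
 ·  0  0  0  0  0  0  0  0  0
 S  0  1  1  1  1  1  1  1  1
 S  0  1  1  1  1  2  2  2  2
 S  0  1  1  1  1  2  3  3  3
 S  0  1  1  1  1  2  3  3  3
 B  0  1  1  1  1  2  3  4  4
 E  0  1  1  1  2  2  3  4  4
 S  0  1  1  1  2  3  3  4  4
 X  0  1  2  2  2  3  3  4  5
 S  0  1  2  2  2  3  4  4  5
 B  0  1  2  2  2  3  4  5  5
 B  0  1  2  2  2  3  4  5  5
dp[11][8] = 5. One LCS (by backtracking along matches): SSSBX.

5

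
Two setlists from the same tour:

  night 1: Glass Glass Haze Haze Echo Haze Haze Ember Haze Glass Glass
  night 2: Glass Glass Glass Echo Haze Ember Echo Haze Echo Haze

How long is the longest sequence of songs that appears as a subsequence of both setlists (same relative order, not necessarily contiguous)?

Match Glass (night 1 #1, night 2 #2), Glass (night 1 #2, night 2 #3), Haze (night 1 #3, night 2 #5), Haze (night 1 #4, night 2 #8), Echo (night 1 #5, night 2 #9), Haze (night 1 #9, night 2 #10) — 6 songs in the same relative order in both, and the DP table's final entry dp[11][10] is also 6, so no common subsequence is longer.

6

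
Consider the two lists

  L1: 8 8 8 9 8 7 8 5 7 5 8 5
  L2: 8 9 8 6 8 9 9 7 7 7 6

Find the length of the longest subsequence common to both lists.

6

One common subsequence of length 6: 8 at L1[1]=L2[1], then 8 at L1[2]=L2[3], then 8 at L1[3]=L2[5], then 9 at L1[4]=L2[7], then 7 at L1[6]=L2[9], then 7 at L1[9]=L2[10]. dp[12][11] = 6 confirms this is the maximum.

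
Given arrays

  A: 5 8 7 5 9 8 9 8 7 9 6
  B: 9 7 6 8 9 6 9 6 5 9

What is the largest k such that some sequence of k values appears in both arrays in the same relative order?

Let dp[i][j] be the LCS length of the first i values of A and the first j values of B. dp[i][j] = dp[i-1][j-1]+1 when the i-th and j-th values match, else max(dp[i-1][j], dp[i][j-1]).
    ·  9  7  6  8  9  6  9  6  5  9
 ·  0  0  0  0  0  0  0  0  0  0  0
 5  0  0  0  0  0  0  0  0  0  1  1
 8  0  0  0  0  1  1  1  1  1  1  1
 7  0  0  1  1  1  1  1  1  1  1  1
 5  0  0  1  1  1  1  1  1  1  2  2
 9  0  1  1  1  1  2  2  2  2  2  3
 8  0  1  1  1  2  2  2  2  2  2  3
 9  0  1  1  1  2  3  3  3  3  3  3
 8  0  1  1  1  2  3  3  3  3  3  3
 7  0  1  2  2  2  3  3  3  3  3  3
 9  0  1  2  2  2  3  3  4  4  4  4
 6  0  1  2  3  3  3  4  4  5  5  5
dp[11][10] = 5. One LCS (by backtracking along matches): 7, 8, 9, 9, 6.

5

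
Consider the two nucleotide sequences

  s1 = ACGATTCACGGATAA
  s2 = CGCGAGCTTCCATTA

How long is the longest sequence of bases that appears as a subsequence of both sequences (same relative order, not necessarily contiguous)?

10

Match C at s1[2]=s2[3] → G at s1[3]=s2[4] → A at s1[4]=s2[5] → T at s1[5]=s2[8] → T at s1[6]=s2[9] → C at s1[7]=s2[10] → C at s1[9]=s2[11] → A at s1[12]=s2[12] → T at s1[13]=s2[14] → A at s1[15]=s2[15] — 10 bases in the same relative order in both. dp[15][15] = 10 confirms this is the maximum.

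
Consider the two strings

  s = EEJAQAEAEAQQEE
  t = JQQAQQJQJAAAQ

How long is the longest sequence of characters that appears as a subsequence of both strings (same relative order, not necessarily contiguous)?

One common subsequence of length 7: J [3,1] → A [4,4] → Q [5,8] → A [6,10] → A [8,11] → A [10,12] → Q [12,13]. The LCS DP gives dp[14][13] = 7, so this is optimal.

7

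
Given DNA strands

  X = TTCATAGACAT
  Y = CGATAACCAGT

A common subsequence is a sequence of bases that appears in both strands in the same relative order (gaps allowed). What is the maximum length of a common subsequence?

One common subsequence of length 8: C at X[3]=Y[1], then A at X[4]=Y[3], then T at X[5]=Y[4], then A at X[6]=Y[5], then A at X[8]=Y[6], then C at X[9]=Y[8], then A at X[10]=Y[9], then T at X[11]=Y[11]. The LCS DP gives dp[11][11] = 8, so this is optimal.

8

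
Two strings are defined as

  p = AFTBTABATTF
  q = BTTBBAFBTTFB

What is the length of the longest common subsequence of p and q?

Taking T (p #3, q #3), then B (p #4, q #5), then A (p #6, q #6), then B (p #7, q #8), then T (p #9, q #9), then T (p #10, q #10), then F (p #11, q #11) gives a common subsequence of length 7. The LCS DP gives dp[11][12] = 7, so this is optimal.

7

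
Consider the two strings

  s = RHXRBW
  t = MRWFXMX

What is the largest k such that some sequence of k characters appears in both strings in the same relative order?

2

Taking R (s #1, t #2), then X (s #3, t #7) gives a common subsequence of length 2, and the DP table's final entry dp[6][7] is also 2, so no common subsequence is longer.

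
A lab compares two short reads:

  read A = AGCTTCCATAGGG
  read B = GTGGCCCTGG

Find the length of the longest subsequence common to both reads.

Let dp[i][j] be the LCS length of the first i bases of read A and the first j bases of read B. dp[i][j] = dp[i-1][j-1]+1 when the i-th and j-th bases match, else max(dp[i-1][j], dp[i][j-1]).
    ·  G  T  G  G  C  C  C  T  G  G
 ·  0  0  0  0  0  0  0  0  0  0  0
 A  0  0  0  0  0  0  0  0  0  0  0
 G  0  1  1  1  1  1  1  1  1  1  1
 C  0  1  1  1  1  2  2  2  2  2  2
 T  0  1  2  2  2  2  2  2  3  3  3
 T  0  1  2  2  2  2  2  2  3  3  3
 C  0  1  2  2  2  3  3  3  3  3  3
 C  0  1  2  2  2  3  4  4  4  4  4
 A  0  1  2  2  2  3  4  4  4  4  4
 T  0  1  2  2  2  3  4  4  5  5  5
 A  0  1  2  2  2  3  4  4  5  5  5
 G  0  1  2  3  3  3  4  4  5  6  6
 G  0  1  2  3  4  4  4  4  5  6  7
 G  0  1  2  3  4  4  4  4  5  6  7
dp[13][10] = 7. One LCS (by backtracking along matches): GCCCTGG.

7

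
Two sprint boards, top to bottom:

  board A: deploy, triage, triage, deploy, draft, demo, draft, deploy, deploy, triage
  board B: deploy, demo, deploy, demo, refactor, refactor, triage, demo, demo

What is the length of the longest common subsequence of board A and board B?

4

Pick deploy [1,1], deploy [4,3], demo [6,4], triage [10,7]; all 4 tasks appear in both, in order, and the DP table's final entry dp[10][9] is also 4, so no common subsequence is longer.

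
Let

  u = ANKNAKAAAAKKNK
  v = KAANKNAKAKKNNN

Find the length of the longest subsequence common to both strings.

10

Taking A [1,3]; then N [2,4]; then K [3,5]; then N [4,6]; then A [5,7]; then K [6,8]; then A [10,9]; then K [11,10]; then K [12,11]; then N [13,14] gives a common subsequence of length 10. Since dp[14][14] = 10, nothing longer is possible.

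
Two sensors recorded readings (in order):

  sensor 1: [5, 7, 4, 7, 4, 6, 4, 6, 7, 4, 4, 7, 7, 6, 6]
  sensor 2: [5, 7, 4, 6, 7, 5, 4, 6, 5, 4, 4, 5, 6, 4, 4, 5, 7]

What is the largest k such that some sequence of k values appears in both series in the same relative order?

Pick 5 (sensor 1 #1, sensor 2 #1) → 7 (sensor 1 #2, sensor 2 #2) → 4 (sensor 1 #3, sensor 2 #3) → 7 (sensor 1 #4, sensor 2 #5) → 4 (sensor 1 #5, sensor 2 #7) → 6 (sensor 1 #6, sensor 2 #8) → 4 (sensor 1 #7, sensor 2 #11) → 6 (sensor 1 #8, sensor 2 #13) → 4 (sensor 1 #10, sensor 2 #14) → 4 (sensor 1 #11, sensor 2 #15) → 7 (sensor 1 #13, sensor 2 #17); all 11 values appear in both, in order, and the DP table's final entry dp[15][17] is also 11, so no common subsequence is longer.

11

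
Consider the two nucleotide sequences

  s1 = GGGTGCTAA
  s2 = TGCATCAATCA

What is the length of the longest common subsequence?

6

Match T [4,1], then G [5,2], then C [6,3], then T [7,5], then A [8,8], then A [9,11] — 6 bases in the same relative order in both. The LCS DP gives dp[9][11] = 6, so this is optimal.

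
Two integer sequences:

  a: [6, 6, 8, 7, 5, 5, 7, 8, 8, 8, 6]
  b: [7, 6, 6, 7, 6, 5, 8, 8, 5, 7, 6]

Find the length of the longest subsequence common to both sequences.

7

One common subsequence of length 7: 6 at a[1]=b[2] → 6 at a[2]=b[3] → 7 at a[4]=b[4] → 5 at a[5]=b[6] → 5 at a[6]=b[9] → 7 at a[7]=b[10] → 6 at a[11]=b[11]. Since dp[11][11] = 7, nothing longer is possible.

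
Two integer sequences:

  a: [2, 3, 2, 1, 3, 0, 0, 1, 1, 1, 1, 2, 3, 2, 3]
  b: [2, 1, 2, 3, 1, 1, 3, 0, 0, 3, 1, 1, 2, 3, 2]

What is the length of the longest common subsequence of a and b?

Pick 2 (a #1, b #3) → 3 (a #2, b #4) → 1 (a #4, b #6) → 3 (a #5, b #7) → 0 (a #6, b #8) → 0 (a #7, b #9) → 1 (a #10, b #11) → 1 (a #11, b #12) → 2 (a #12, b #13) → 3 (a #13, b #14) → 2 (a #14, b #15); all 11 values appear in both, in order. Since dp[15][15] = 11, nothing longer is possible.

11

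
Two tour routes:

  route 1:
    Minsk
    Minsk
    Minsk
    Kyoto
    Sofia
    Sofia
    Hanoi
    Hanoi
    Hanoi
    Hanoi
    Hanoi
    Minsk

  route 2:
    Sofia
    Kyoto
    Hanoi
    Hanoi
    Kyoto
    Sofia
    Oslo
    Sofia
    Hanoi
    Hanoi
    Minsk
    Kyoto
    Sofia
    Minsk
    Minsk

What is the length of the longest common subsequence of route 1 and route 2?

6

Match Kyoto [4,5], Sofia [5,6], Sofia [6,8], Hanoi [7,9], Hanoi [8,10], Minsk [12,15] — 6 stops in the same relative order in both. dp[12][15] = 6 confirms this is the maximum.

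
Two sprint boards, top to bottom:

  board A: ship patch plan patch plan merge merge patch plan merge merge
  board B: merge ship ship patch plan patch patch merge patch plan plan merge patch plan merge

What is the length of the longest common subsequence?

Pick ship (board A #1, board B #3); then patch (board A #2, board B #4); then plan (board A #3, board B #5); then patch (board A #4, board B #9); then plan (board A #5, board B #11); then merge (board A #7, board B #12); then patch (board A #8, board B #13); then plan (board A #9, board B #14); then merge (board A #11, board B #15); all 9 tasks appear in both, in order. The LCS DP gives dp[11][15] = 9, so this is optimal.

9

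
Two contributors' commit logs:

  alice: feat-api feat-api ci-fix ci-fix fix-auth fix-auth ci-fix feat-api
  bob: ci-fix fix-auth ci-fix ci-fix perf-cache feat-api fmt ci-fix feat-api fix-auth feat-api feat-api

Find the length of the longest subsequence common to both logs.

4

Match feat-api (alice #1, bob #6) → feat-api (alice #2, bob #9) → fix-auth (alice #5, bob #10) → feat-api (alice #8, bob #12) — 4 commits in the same relative order in both. The LCS DP gives dp[8][12] = 4, so this is optimal.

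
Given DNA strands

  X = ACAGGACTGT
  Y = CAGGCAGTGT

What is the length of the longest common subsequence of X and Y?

Let dp[i][j] be the LCS length of the first i bases of X and the first j bases of Y. dp[i][j] = dp[i-1][j-1]+1 when the i-th and j-th bases match, else max(dp[i-1][j], dp[i][j-1]).
    ·  C  A  G  G  C  A  G  T  G  T
 ·  0  0  0  0  0  0  0  0  0  0  0
 A  0  0  1  1  1  1  1  1  1  1  1
 C  0  1  1  1  1  2  2  2  2  2  2
 A  0  1  2  2  2  2  3  3  3  3  3
 G  0  1  2  3  3  3  3  4  4  4  4
 G  0  1  2  3  4  4  4  4  4  5  5
 A  0  1  2  3  4  4  5  5  5  5  5
 C  0  1  2  3  4  5  5  5  5  5  5
 T  0  1  2  3  4  5  5  5  6  6  6
 G  0  1  2  3  4  5  5  6  6  7  7
 T  0  1  2  3  4  5  5  6  7  7  8
dp[10][10] = 8. One LCS (by backtracking along matches): CAGGATGT.

8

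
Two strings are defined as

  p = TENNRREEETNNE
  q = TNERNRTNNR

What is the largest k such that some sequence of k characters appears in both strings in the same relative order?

Let dp[i][j] be the LCS length of the first i characters of p and the first j characters of q. dp[i][j] = dp[i-1][j-1]+1 when the i-th and j-th characters match, else max(dp[i-1][j], dp[i][j-1]).
    ·  T  N  E  R  N  R  T  N  N  R
 ·  0  0  0  0  0  0  0  0  0  0  0
 T  0  1  1  1  1  1  1  1  1  1  1
 E  0  1  1  2  2  2  2  2  2  2  2
 N  0  1  2  2  2  3  3  3  3  3  3
 N  0  1  2  2  2  3  3  3  4  4  4
 R  0  1  2  2  3  3  4  4  4  4  5
 R  0  1  2  2  3  3  4  4  4  4  5
 E  0  1  2  3  3  3  4  4  4  4  5
 E  0  1  2  3  3  3  4  4  4  4  5
 E  0  1  2  3  3  3  4  4  4  4  5
 T  0  1  2  3  3  3  4  5  5  5  5
 N  0  1  2  3  3  4  4  5  6  6  6
 N  0  1  2  3  3  4  4  5  6  7  7
 E  0  1  2  3  3  4  4  5  6  7  7
dp[13][10] = 7. One LCS (by backtracking along matches): TENRTNN.

7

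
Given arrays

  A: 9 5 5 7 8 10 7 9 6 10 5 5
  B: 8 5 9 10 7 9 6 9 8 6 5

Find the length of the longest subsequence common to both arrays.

Let dp[i][j] be the LCS length of the first i values of A and the first j values of B. dp[i][j] = dp[i-1][j-1]+1 when the i-th and j-th values match, else max(dp[i-1][j], dp[i][j-1]).
    ·  8  5  9 10  7  9  6  9  8  6  5
 ·  0  0  0  0  0  0  0  0  0  0  0  0
 9  0  0  0  1  1  1  1  1  1  1  1  1
 5  0  0  1  1  1  1  1  1  1  1  1  2
 5  0  0  1  1  1  1  1  1  1  1  1  2
 7  0  0  1  1  1  2  2  2  2  2  2  2
 8  0  1  1  1  1  2  2  2  2  3  3  3
10  0  1  1  1  2  2  2  2  2  3  3  3
 7  0  1  1  1  2  3  3  3  3  3  3  3
 9  0  1  1  2  2  3  4  4  4  4  4  4
 6  0  1  1  2  2  3  4  5  5  5  5  5
10  0  1  1  2  3  3  4  5  5  5  5  5
 5  0  1  2  2  3  3  4  5  5  5  5  6
 5  0  1  2  2  3  3  4  5  5  5  5  6
dp[12][11] = 6. One LCS (by backtracking along matches): 9, 10, 7, 9, 6, 5.

6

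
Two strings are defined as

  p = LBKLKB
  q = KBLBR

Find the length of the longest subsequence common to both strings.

Let dp[i][j] be the LCS length of the first i characters of p and the first j characters of q. dp[i][j] = dp[i-1][j-1]+1 when the i-th and j-th characters match, else max(dp[i-1][j], dp[i][j-1]).
    ·  K  B  L  B  R
 ·  0  0  0  0  0  0
 L  0  0  0  1  1  1
 B  0  0  1  1  2  2
 K  0  1  1  1  2  2
 L  0  1  1  2  2  2
 K  0  1  1  2  2  2
 B  0  1  2  2  3  3
dp[6][5] = 3. One LCS (by backtracking along matches): BLB.

3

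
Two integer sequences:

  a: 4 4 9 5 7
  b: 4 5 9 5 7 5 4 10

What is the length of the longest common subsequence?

Taking 4 (a #1, b #1); then 9 (a #3, b #3); then 5 (a #4, b #4); then 7 (a #5, b #5) gives a common subsequence of length 4. dp[5][8] = 4 confirms this is the maximum.

4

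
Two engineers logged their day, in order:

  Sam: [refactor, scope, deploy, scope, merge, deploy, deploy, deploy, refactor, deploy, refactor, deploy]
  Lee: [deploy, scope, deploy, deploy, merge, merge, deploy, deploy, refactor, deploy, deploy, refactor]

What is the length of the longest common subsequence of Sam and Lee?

One common subsequence of length 8: scope at Sam[2]=Lee[2], then deploy at Sam[3]=Lee[4], then merge at Sam[5]=Lee[6], then deploy at Sam[6]=Lee[7], then deploy at Sam[7]=Lee[8], then deploy at Sam[8]=Lee[10], then deploy at Sam[10]=Lee[11], then refactor at Sam[11]=Lee[12]. Since dp[12][12] = 8, nothing longer is possible.

8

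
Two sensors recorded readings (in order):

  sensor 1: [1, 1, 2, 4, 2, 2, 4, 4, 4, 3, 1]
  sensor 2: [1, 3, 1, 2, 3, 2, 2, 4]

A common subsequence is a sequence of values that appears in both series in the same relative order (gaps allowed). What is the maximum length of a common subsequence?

6

One common subsequence of length 6: 1 [1,1]; then 1 [2,3]; then 2 [3,4]; then 2 [5,6]; then 2 [6,7]; then 4 [9,8], and the DP table's final entry dp[11][8] is also 6, so no common subsequence is longer.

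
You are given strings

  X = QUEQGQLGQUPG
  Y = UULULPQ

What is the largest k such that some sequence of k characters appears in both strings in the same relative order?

One common subsequence of length 4: U [2,2], L [7,3], U [10,4], P [11,6]. The LCS DP gives dp[12][7] = 4, so this is optimal.

4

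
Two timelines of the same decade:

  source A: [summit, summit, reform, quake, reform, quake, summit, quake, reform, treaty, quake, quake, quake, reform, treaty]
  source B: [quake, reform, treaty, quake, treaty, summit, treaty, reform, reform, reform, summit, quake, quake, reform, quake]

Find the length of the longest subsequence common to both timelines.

8

Pick quake [4,1], then reform [5,2], then quake [6,4], then summit [7,6], then reform [9,10], then quake [11,12], then quake [12,13], then quake [13,15]; all 8 events appear in both, in order. The LCS DP gives dp[15][15] = 8, so this is optimal.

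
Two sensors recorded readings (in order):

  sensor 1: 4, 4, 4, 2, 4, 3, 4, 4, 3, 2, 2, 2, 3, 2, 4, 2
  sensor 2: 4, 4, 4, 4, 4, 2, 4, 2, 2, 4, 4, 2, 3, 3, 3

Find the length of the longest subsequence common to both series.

10

Match 4 at sensor 1[1]=sensor 2[1], 4 at sensor 1[2]=sensor 2[2], 4 at sensor 1[3]=sensor 2[3], 4 at sensor 1[5]=sensor 2[4], 4 at sensor 1[7]=sensor 2[5], 4 at sensor 1[8]=sensor 2[7], 2 at sensor 1[10]=sensor 2[8], 2 at sensor 1[11]=sensor 2[9], 2 at sensor 1[12]=sensor 2[12], 3 at sensor 1[13]=sensor 2[15] — 10 values in the same relative order in both. Since dp[16][15] = 10, nothing longer is possible.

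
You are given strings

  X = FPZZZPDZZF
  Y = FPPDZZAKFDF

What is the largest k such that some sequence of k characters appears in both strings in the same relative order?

7

Taking F at X[1]=Y[1], then P at X[2]=Y[2], then P at X[6]=Y[3], then D at X[7]=Y[4], then Z at X[8]=Y[5], then Z at X[9]=Y[6], then F at X[10]=Y[11] gives a common subsequence of length 7. The LCS DP gives dp[10][11] = 7, so this is optimal.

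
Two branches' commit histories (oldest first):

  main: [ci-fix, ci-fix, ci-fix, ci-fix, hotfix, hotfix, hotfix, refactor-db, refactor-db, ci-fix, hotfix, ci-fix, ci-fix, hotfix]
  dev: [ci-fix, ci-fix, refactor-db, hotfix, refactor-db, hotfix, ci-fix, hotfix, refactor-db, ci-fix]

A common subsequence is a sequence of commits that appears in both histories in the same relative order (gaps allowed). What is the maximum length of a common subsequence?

Match ci-fix [1,1], then ci-fix [2,2], then hotfix [5,4], then hotfix [6,6], then hotfix [7,8], then refactor-db [9,9], then ci-fix [13,10] — 7 commits in the same relative order in both. Since dp[14][10] = 7, nothing longer is possible.

7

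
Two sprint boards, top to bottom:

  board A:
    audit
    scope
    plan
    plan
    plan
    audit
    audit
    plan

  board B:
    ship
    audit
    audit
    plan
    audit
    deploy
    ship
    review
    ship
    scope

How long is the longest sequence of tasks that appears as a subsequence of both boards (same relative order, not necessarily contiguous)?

3

Taking audit [1,3], plan [5,4], audit [6,5] gives a common subsequence of length 3, and the DP table's final entry dp[8][10] is also 3, so no common subsequence is longer.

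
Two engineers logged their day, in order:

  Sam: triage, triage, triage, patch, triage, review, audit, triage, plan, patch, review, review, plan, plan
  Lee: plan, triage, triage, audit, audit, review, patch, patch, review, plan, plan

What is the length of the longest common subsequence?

One common subsequence of length 7: triage (Sam #1, Lee #2), triage (Sam #2, Lee #3), patch (Sam #4, Lee #7), patch (Sam #10, Lee #8), review (Sam #12, Lee #9), plan (Sam #13, Lee #10), plan (Sam #14, Lee #11). Since dp[14][11] = 7, nothing longer is possible.

7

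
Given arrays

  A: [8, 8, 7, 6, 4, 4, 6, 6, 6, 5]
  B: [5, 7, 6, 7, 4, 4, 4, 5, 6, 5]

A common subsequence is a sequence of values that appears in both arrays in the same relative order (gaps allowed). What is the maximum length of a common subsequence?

One common subsequence of length 6: 7 [3,2], then 6 [4,3], then 4 [5,6], then 4 [6,7], then 6 [9,9], then 5 [10,10], and the DP table's final entry dp[10][10] is also 6, so no common subsequence is longer.

6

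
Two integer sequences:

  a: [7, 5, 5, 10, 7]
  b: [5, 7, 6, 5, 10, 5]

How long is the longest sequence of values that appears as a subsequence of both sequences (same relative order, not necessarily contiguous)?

3

Let dp[i][j] be the LCS length of the first i values of a and the first j values of b. dp[i][j] = dp[i-1][j-1]+1 when the i-th and j-th values match, else max(dp[i-1][j], dp[i][j-1]).
    ·  5  7  6  5 10  5
 ·  0  0  0  0  0  0  0
 7  0  0  1  1  1  1  1
 5  0  1  1  1  2  2  2
 5  0  1  1  1  2  2  3
10  0  1  1  1  2  3  3
 7  0  1  2  2  2  3  3
dp[5][6] = 3. One LCS (by backtracking along matches): 7, 5, 5.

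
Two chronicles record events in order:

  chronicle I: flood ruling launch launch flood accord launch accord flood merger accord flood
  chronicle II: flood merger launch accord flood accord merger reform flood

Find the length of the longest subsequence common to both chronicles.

Match flood [1,1]; then launch [3,3]; then flood [5,5]; then accord [8,6]; then merger [10,7]; then flood [12,9] — 6 events in the same relative order in both. The LCS DP gives dp[12][9] = 6, so this is optimal.

6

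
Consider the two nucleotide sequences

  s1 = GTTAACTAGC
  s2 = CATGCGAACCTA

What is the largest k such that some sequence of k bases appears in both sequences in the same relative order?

6

One common subsequence of length 6: G at s1[1]=s2[6], then A at s1[4]=s2[7], then A at s1[5]=s2[8], then C at s1[6]=s2[10], then T at s1[7]=s2[11], then A at s1[8]=s2[12]. Since dp[10][12] = 6, nothing longer is possible.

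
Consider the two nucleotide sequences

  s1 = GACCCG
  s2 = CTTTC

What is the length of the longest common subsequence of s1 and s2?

Match C (s1 #3, s2 #1); then C (s1 #5, s2 #5) — 2 bases in the same relative order in both. Since dp[6][5] = 2, nothing longer is possible.

2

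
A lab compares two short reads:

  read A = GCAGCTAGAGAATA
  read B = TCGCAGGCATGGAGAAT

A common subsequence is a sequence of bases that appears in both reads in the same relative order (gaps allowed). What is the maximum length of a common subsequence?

12

One common subsequence of length 12: G (read A #1, read B #3), C (read A #2, read B #4), A (read A #3, read B #5), G (read A #4, read B #7), C (read A #5, read B #8), T (read A #6, read B #10), G (read A #8, read B #12), A (read A #9, read B #13), G (read A #10, read B #14), A (read A #11, read B #15), A (read A #12, read B #16), T (read A #13, read B #17). Since dp[14][17] = 12, nothing longer is possible.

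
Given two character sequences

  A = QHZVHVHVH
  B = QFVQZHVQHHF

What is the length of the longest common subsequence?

6

Let dp[i][j] be the LCS length of the first i characters of A and the first j characters of B. dp[i][j] = dp[i-1][j-1]+1 when the i-th and j-th characters match, else max(dp[i-1][j], dp[i][j-1]).
    ·  Q  F  V  Q  Z  H  V  Q  H  H  F
 ·  0  0  0  0  0  0  0  0  0  0  0  0
 Q  0  1  1  1  1  1  1  1  1  1  1  1
 H  0  1  1  1  1  1  2  2  2  2  2  2
 Z  0  1  1  1  1  2  2  2  2  2  2  2
 V  0  1  1  2  2  2  2  3  3  3  3  3
 H  0  1  1  2  2  2  3  3  3  4  4  4
 V  0  1  1  2  2  2  3  4  4  4  4  4
 H  0  1  1  2  2  2  3  4  4  5  5  5
 V  0  1  1  2  2  2  3  4  4  5  5  5
 H  0  1  1  2  2  2  3  4  4  5  6  6
dp[9][11] = 6. One LCS (by backtracking along matches): QZHVHH.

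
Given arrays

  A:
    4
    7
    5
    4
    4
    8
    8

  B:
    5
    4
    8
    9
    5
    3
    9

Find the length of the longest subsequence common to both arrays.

3

Let dp[i][j] be the LCS length of the first i values of A and the first j values of B. dp[i][j] = dp[i-1][j-1]+1 when the i-th and j-th values match, else max(dp[i-1][j], dp[i][j-1]).
    ·  5  4  8  9  5  3  9
 ·  0  0  0  0  0  0  0  0
 4  0  0  1  1  1  1  1  1
 7  0  0  1  1  1  1  1  1
 5  0  1  1  1  1  2  2  2
 4  0  1  2  2  2  2  2  2
 4  0  1  2  2  2  2  2  2
 8  0  1  2  3  3  3  3  3
 8  0  1  2  3  3  3  3  3
dp[7][7] = 3. One LCS (by backtracking along matches): 5, 4, 8.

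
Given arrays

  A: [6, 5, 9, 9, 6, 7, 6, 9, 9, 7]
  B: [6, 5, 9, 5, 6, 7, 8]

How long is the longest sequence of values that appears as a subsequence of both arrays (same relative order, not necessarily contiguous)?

5

Let dp[i][j] be the LCS length of the first i values of A and the first j values of B. dp[i][j] = dp[i-1][j-1]+1 when the i-th and j-th values match, else max(dp[i-1][j], dp[i][j-1]).
    ·  6  5  9  5  6  7  8
 ·  0  0  0  0  0  0  0  0
 6  0  1  1  1  1  1  1  1
 5  0  1  2  2  2  2  2  2
 9  0  1  2  3  3  3  3  3
 9  0  1  2  3  3  3  3  3
 6  0  1  2  3  3  4  4  4
 7  0  1  2  3  3  4  5  5
 6  0  1  2  3  3  4  5  5
 9  0  1  2  3  3  4  5  5
 9  0  1  2  3  3  4  5  5
 7  0  1  2  3  3  4  5  5
dp[10][7] = 5. One LCS (by backtracking along matches): 6, 5, 9, 6, 7.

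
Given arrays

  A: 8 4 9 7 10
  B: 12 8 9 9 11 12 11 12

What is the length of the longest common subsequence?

Match 8 at A[1]=B[2], 9 at A[3]=B[4] — 2 values in the same relative order in both. dp[5][8] = 2 confirms this is the maximum.

2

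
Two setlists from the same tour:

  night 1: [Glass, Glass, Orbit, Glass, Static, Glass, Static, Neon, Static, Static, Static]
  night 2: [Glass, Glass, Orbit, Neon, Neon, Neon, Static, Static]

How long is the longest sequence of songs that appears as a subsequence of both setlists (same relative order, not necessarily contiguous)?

6

Taking Glass [1,1], Glass [2,2], Orbit [3,3], Neon [8,6], Static [10,7], Static [11,8] gives a common subsequence of length 6, and the DP table's final entry dp[11][8] is also 6, so no common subsequence is longer.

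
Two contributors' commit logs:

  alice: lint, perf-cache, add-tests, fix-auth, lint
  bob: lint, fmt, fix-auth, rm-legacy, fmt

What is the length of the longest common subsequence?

2

Taking lint [1,1] → fix-auth [4,3] gives a common subsequence of length 2. The LCS DP gives dp[5][5] = 2, so this is optimal.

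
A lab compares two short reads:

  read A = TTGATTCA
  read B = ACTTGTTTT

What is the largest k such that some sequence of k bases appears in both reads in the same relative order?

5

Taking T (read A #1, read B #3); then T (read A #2, read B #4); then G (read A #3, read B #5); then T (read A #5, read B #8); then T (read A #6, read B #9) gives a common subsequence of length 5. The LCS DP gives dp[8][9] = 5, so this is optimal.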